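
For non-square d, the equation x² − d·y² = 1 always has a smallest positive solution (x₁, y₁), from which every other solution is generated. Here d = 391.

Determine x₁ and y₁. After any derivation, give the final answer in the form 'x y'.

[19; 1,3,2,2,1,…,3,1,38] for √391; ℓ=16 ⇒ convergent index 15
k=0  a_k=19  p_k/q_k = 19/1
k=1  a_k=1  p_k/q_k = 20/1
k=2  a_k=3  p_k/q_k = 79/4
k=3  a_k=2  p_k/q_k = 178/9
k=4  a_k=2  p_k/q_k = 435/22
k=5  a_k=1  p_k/q_k = 613/31
k=6  a_k=1  p_k/q_k = 1048/53
k=7  a_k=2  p_k/q_k = 2709/137
…
k=10  a_k=1  p_k/q_k = 160266/8105
…
k=13  a_k=2  p_k/q_k = 1660597/83980
k=14  a_k=3  p_k/q_k = 5678083/287153
k=15  a_k=1  p_k/q_k = 7338680/371133
→ (7338680, 371133).  Check: 7338680²=53856224142400, 391·371133²=53856224142399, difference 1.

7338680 371133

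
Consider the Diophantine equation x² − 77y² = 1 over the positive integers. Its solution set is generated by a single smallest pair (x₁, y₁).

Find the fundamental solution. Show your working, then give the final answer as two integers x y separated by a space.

351 40

d=77: √d = [8; 1,3,2,3,1,16] (ℓ=6, even), read p_5/q_5
i=0: a=8 ⇒ p=8, q=1
i=1: a=1 ⇒ p=9, q=1
i=2: a=3 ⇒ p=35, q=4
…
i=4: a=3 ⇒ p=272, q=31
i=5: a=1 ⇒ p=351, q=40
fundamental: x₁=351, y₁=40  (since 123201 − 77·1600 = 1)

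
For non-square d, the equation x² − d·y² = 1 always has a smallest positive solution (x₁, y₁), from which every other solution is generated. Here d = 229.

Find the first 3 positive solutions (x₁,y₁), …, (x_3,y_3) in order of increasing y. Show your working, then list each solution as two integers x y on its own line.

√229 = [15; 7,1,1,7,30, …], period ℓ=5 (odd) → k=9
i=0: a=15 ⇒ p=15, q=1
i=1: a=7 ⇒ p=106, q=7
…
i=4: a=7 ⇒ p=1710, q=113
…
i=7: a=1 ⇒ p=413926, q=27353
i=8: a=1 ⇒ p=776325, q=51301
i=9: a=7 ⇒ p=5848201, q=386460
(x₁, y₁) = (5848201, 386460);  5848201² − 229·386460² = 1 ✓
k=2:  x_2 = 5848201·5848201+229·386460·386460 = 68402909872801,  y_2 = 5848201·386460+386460·5848201 = 4520191516920
k=3:  x_3 = 5848201·68402909872801+229·386460·4520191516920 = 800067931842043513801,  y_3 = 5848201·4520191516920+386460·68402909872801 = 52869977098885735380

5848201 386460
68402909872801 4520191516920
800067931842043513801 52869977098885735380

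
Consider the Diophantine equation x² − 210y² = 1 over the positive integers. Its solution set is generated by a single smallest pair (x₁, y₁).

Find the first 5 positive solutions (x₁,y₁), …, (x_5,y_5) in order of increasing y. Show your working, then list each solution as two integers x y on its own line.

[14; 2,28] for √210; ℓ=2 ⇒ convergent index 1
step 0: (14, 1)  from 14·(1,0) + (0,1)
step 1: (29, 2)  from 2·(14,1) + (1,0)
(x₁, y₁) = (29, 2);  29² − 210·2² = 1 ✓
(29+2√210)^2 = 1681 + 116√210
(29+2√210)^3 = 97469 + 6726√210
(29+2√210)^4 = 5651521 + 389992√210
(29+2√210)^5 = 327690749 + 22612810√210

29 2
1681 116
97469 6726
5651521 389992
327690749 22612810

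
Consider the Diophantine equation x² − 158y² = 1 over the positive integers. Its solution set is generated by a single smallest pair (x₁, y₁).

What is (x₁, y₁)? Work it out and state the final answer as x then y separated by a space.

7743 616

[12; 1,1,3,12,3,1,1,24] for √158; ℓ=8 ⇒ convergent index 7
i=0: a=12 ⇒ p=12, q=1
…
i=3: a=3 ⇒ p=88, q=7
…
i=6: a=1 ⇒ p=4412, q=351
i=7: a=1 ⇒ p=7743, q=616
(x₁, y₁) = (7743, 616);  7743² − 158·616² = 1 ✓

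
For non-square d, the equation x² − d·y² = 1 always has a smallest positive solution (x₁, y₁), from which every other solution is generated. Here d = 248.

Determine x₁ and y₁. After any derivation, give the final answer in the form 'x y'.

√248 → a₀=15, period (1,2,1,30); ℓ=4 even so k=3
k=0  a_k=15  p_k/q_k = 15/1
…
k=2  a_k=2  p_k/q_k = 47/3
k=3  a_k=1  p_k/q_k = 63/4
(x₁, y₁) = (63, 4);  63² − 248·4² = 1 ✓

63 4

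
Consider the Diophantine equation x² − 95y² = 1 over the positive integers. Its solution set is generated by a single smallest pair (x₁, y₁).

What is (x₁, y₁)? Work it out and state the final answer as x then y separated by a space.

39 4

d=95: √d = [9; 1,2,1,18] (ℓ=4, even), read p_3/q_3
step 0: (9, 1)  from 9·(1,0) + (0,1)
…
step 2: (29, 3)  from 2·(10,1) + (9,1)
step 3: (39, 4)  from 1·(29,3) + (10,1)
(x₁, y₁) = (39, 4);  39² − 95·4² = 1 ✓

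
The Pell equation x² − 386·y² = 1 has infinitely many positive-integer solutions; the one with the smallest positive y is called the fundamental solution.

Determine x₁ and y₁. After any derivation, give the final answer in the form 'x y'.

√386 → a₀=19, period (1,1,1,4,1,18,1,4,1,1,1,38); ℓ=12 even so k=11
step 0: (19, 1)  from 19·(1,0) + (0,1)
step 1: (20, 1)  from 1·(19,1) + (1,0)
…
step 4: (275, 14)  from 4·(59,3) + (39,2)
…
step 8: (32771, 1668)  from 4·(6621,337) + (6287,320)
step 9: (39392, 2005)  from 1·(32771,1668) + (6621,337)
step 10: (72163, 3673)  from 1·(39392,2005) + (32771,1668)
step 11: (111555, 5678)  from 1·(72163,3673) + (39392,2005)
(x₁, y₁) = (111555, 5678);  111555² − 386·5678² = 1 ✓

111555 5678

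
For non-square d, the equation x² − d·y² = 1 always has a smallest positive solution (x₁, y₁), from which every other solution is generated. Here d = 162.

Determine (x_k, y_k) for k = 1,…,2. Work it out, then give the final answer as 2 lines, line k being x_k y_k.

19601 1540
768398401 60371080

[12; 1,2,1,2,12,2,1,2,1,24] for √162; ℓ=10 ⇒ convergent index 9
a_0=12:  p_0=12·1+0=12,  q_0=12·0+1=1
a_1=1:  p_1=1·12+1=13,  q_1=1·1+0=1
…
a_3=1:  p_3=1·38+13=51,  q_3=1·3+1=4
a_4=2:  p_4=2·51+38=140,  q_4=2·4+3=11
a_5=12:  p_5=12·140+51=1731,  q_5=12·11+4=136
a_6=2:  p_6=2·1731+140=3602,  q_6=2·136+11=283
a_7=1:  p_7=1·3602+1731=5333,  q_7=1·283+136=419
a_8=2:  p_8=2·5333+3602=14268,  q_8=2·419+283=1121
a_9=1:  p_9=1·14268+5333=19601,  q_9=1·1121+419=1540
fundamental: x₁=19601, y₁=1540  (since 384199201 − 162·2371600 = 1)
n=2: (19601,1540)∘(19601,1540) = (19601·19601+162·1540·1540, 19601·1540+1540·19601) = (768398401,60371080)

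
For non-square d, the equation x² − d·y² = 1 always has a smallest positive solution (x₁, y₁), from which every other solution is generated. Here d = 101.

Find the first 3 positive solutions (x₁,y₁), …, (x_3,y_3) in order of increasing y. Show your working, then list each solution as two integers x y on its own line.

201 20
80801 8040
32481801 3232060

√101 → a₀=10, period (20); ℓ=1 odd so k=1
k=0  a_k=10  p_k/q_k = 10/1
k=1  a_k=20  p_k/q_k = 201/20
fundamental: x₁=201, y₁=20  (since 40401 − 101·400 = 1)
(201+20√101)^2 = 80801 + 8040√101
(201+20√101)^3 = 32481801 + 3232060√101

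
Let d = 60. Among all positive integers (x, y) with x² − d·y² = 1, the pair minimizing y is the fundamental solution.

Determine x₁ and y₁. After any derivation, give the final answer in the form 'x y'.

[7; 1,2,1,14] for √60; ℓ=4 ⇒ convergent index 3
step 0: (7, 1)  from 7·(1,0) + (0,1)
…
step 2: (23, 3)  from 2·(8,1) + (7,1)
step 3: (31, 4)  from 1·(23,3) + (8,1)
fundamental: x₁=31, y₁=4  (since 961 − 60·16 = 1)

31 4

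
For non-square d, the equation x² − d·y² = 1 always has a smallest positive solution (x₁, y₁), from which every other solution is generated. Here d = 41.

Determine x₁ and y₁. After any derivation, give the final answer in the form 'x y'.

2049 320

√41 = [6; 2,2,12, …], period ℓ=3 (odd) → k=5
i=0: a=6 ⇒ p=6, q=1
i=1: a=2 ⇒ p=13, q=2
…
i=4: a=2 ⇒ p=826, q=129
i=5: a=2 ⇒ p=2049, q=320
(x₁, y₁) = (2049, 320);  2049² − 41·320² = 1 ✓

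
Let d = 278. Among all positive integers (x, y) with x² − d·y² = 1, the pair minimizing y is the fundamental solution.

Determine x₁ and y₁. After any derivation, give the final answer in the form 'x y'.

2501 150

√278 → a₀=16, period (1,2,16,2,1,32); ℓ=6 even so k=5
step 0: (16, 1)  from 16·(1,0) + (0,1)
…
step 2: (50, 3)  from 2·(17,1) + (16,1)
step 3: (817, 49)  from 16·(50,3) + (17,1)
step 4: (1684, 101)  from 2·(817,49) + (50,3)
step 5: (2501, 150)  from 1·(1684,101) + (817,49)
(x₁, y₁) = (2501, 150);  2501² − 278·150² = 1 ✓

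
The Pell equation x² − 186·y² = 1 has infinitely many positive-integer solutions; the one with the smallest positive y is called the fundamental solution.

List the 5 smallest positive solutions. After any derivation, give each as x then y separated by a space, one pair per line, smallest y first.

[13; 1,1,1,3,4,3,1,1,1,26] for √186; ℓ=10 ⇒ convergent index 9
k=0  a_k=13  p_k/q_k = 13/1
…
k=3  a_k=1  p_k/q_k = 41/3
k=4  a_k=3  p_k/q_k = 150/11
…
k=6  a_k=3  p_k/q_k = 2073/152
k=7  a_k=1  p_k/q_k = 2714/199
k=8  a_k=1  p_k/q_k = 4787/351
k=9  a_k=1  p_k/q_k = 7501/550
→ (7501, 550).  Check: 7501²=56265001, 186·550²=56265000, difference 1.
(x_2, y_2) = (7501·7501 + 186·550·550, 7501·550 + 550·7501) = (112530001, 8251100)
(x_3, y_3) = (7501·112530001 + 186·550·8251100, 7501·8251100 + 550·112530001) = (1688175067501, 123783001650)
(x_4, y_4) = (7501·1688175067501 + 186·550·123783001650, 7501·123783001650 + 550·1688175067501) = (25326002250120001, 1856992582502200)
(x_5, y_5) = (7501·25326002250120001 + 186·550·1856992582502200, 7501·1856992582502200 + 550·25326002250120001) = (379940684068125187501, 27858602598915002750)

7501 550
112530001 8251100
1688175067501 123783001650
25326002250120001 1856992582502200
379940684068125187501 27858602598915002750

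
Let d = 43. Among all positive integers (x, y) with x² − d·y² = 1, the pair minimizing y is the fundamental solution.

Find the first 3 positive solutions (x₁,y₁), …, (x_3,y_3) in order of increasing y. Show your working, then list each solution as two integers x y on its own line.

√43 → a₀=6, period (1,1,3,1,5,1,3,1,1,12); ℓ=10 even so k=9
k=0  a_k=6  p_k/q_k = 6/1
…
k=3  a_k=3  p_k/q_k = 46/7
…
k=6  a_k=1  p_k/q_k = 400/61
k=7  a_k=3  p_k/q_k = 1541/235
k=8  a_k=1  p_k/q_k = 1941/296
k=9  a_k=1  p_k/q_k = 3482/531
→ (3482, 531).  Check: 3482²=12124324, 43·531²=12124323, difference 1.
(3482+531√43)^2 = 24248647 + 3697884√43
(3482+531√43)^3 = 168867574226 + 25752063645√43

3482 531
24248647 3697884
168867574226 25752063645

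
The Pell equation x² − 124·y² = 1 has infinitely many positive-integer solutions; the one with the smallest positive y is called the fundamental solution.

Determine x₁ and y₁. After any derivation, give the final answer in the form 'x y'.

√124 → a₀=11, period (7,2,1,1,1,…,2,7,22); ℓ=16 even so k=15
a_0=11:  p_0=11·1+0=11,  q_0=11·0+1=1
…
a_2=2:  p_2=2·78+11=167,  q_2=2·7+1=15
…
a_12=1:  p_12=1·84875+67292=152167,  q_12=1·7622+6043=13665
…
a_14=2:  p_14=2·237042+152167=626251,  q_14=2·21287+13665=56239
a_15=7:  p_15=7·626251+237042=4620799,  q_15=7·56239+21287=414960
(x₁, y₁) = (4620799, 414960);  4620799² − 124·414960² = 1 ✓

4620799 414960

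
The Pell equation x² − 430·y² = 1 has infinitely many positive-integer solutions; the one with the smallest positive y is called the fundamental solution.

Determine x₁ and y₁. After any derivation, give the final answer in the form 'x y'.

2862251 138030

√430 = [20; 1,2,1,3,1,…,2,1,40, …], period ℓ=14 (even) → k=13
step 0: (20, 1)  from 20·(1,0) + (0,1)
step 1: (21, 1)  from 1·(20,1) + (1,0)
…
step 6: (2675, 129)  from 6·(394,19) + (311,15)
step 7: (21794, 1051)  from 8·(2675,129) + (394,19)
…
step 10: (599138, 28893)  from 3·(155233,7486) + (133439,6435)
step 11: (754371, 36379)  from 1·(599138,28893) + (155233,7486)
step 12: (2107880, 101651)  from 2·(754371,36379) + (599138,28893)
step 13: (2862251, 138030)  from 1·(2107880,101651) + (754371,36379)
fundamental: x₁=2862251, y₁=138030  (since 8192480787001 − 430·19052280900 = 1)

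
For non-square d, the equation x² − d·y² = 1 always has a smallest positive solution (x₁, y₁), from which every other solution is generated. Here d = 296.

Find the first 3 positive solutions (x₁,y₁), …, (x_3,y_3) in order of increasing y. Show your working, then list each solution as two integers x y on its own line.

3699 215
27365201 1590570
202447753299 11767036645

√296 = [17; 4,1,7,1,4,34, …], period ℓ=6 (even) → k=5
k=0  a_k=17  p_k/q_k = 17/1
…
k=2  a_k=1  p_k/q_k = 86/5
…
k=4  a_k=1  p_k/q_k = 757/44
k=5  a_k=4  p_k/q_k = 3699/215
(x₁, y₁) = (3699, 215);  3699² − 296·215² = 1 ✓
(x_2, y_2) = (3699·3699 + 296·215·215, 3699·215 + 215·3699) = (27365201, 1590570)
(x_3, y_3) = (3699·27365201 + 296·215·1590570, 3699·1590570 + 215·27365201) = (202447753299, 11767036645)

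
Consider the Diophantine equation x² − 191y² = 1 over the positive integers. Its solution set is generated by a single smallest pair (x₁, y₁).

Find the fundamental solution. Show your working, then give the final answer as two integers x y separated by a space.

[13; 1,4,1,1,3,…,4,1,26] for √191; ℓ=16 ⇒ convergent index 15
k=0  a_k=13  p_k/q_k = 13/1
k=1  a_k=1  p_k/q_k = 14/1
k=2  a_k=4  p_k/q_k = 69/5
…
k=6  a_k=2  p_k/q_k = 1230/89
k=7  a_k=2  p_k/q_k = 2999/217
k=8  a_k=13  p_k/q_k = 40217/2910
…
k=10  a_k=2  p_k/q_k = 207083/14984
…
k=12  a_k=1  p_k/q_k = 911765/65973
k=13  a_k=1  p_k/q_k = 1616447/116962
k=14  a_k=4  p_k/q_k = 7377553/533821
k=15  a_k=1  p_k/q_k = 8994000/650783
fundamental: x₁=8994000, y₁=650783  (since 80892036000000 − 191·423518513089 = 1)

8994000 650783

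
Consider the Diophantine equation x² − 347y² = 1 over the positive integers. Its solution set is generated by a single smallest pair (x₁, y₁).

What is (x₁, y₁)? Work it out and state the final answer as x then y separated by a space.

641602 34443

√347 → a₀=18, period (1,1,1,2,4,…,1,1,36); ℓ=14 even so k=13
i=0: a=18 ⇒ p=18, q=1
…
i=10: a=2 ⇒ p=164168, q=8813
i=11: a=1 ⇒ p=238717, q=12815
i=12: a=1 ⇒ p=402885, q=21628
i=13: a=1 ⇒ p=641602, q=34443
→ (641602, 34443).  Check: 641602²=411653126404, 347·34443²=411653126403, difference 1.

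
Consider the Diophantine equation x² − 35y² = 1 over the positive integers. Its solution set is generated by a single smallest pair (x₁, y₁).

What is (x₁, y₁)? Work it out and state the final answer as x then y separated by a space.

[5; 1,10] for √35; ℓ=2 ⇒ convergent index 1
step 0: (5, 1)  from 5·(1,0) + (0,1)
step 1: (6, 1)  from 1·(5,1) + (1,0)
fundamental: x₁=6, y₁=1  (since 36 − 35·1 = 1)

6 1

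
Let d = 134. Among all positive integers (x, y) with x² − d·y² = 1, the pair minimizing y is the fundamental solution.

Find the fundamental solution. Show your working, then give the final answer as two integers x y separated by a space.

√134 → a₀=11, period (1,1,2,1,3,…,1,1,22); ℓ=14 even so k=13
step 0: (11, 1)  from 11·(1,0) + (0,1)
…
step 2: (23, 2)  from 1·(12,1) + (11,1)
step 3: (58, 5)  from 2·(23,2) + (12,1)
step 4: (81, 7)  from 1·(58,5) + (23,2)
step 5: (301, 26)  from 3·(81,7) + (58,5)
…
step 8: (4503, 389)  from 1·(4121,356) + (382,33)
step 9: (17630, 1523)  from 3·(4503,389) + (4121,356)
step 10: (22133, 1912)  from 1·(17630,1523) + (4503,389)
step 11: (61896, 5347)  from 2·(22133,1912) + (17630,1523)
step 12: (84029, 7259)  from 1·(61896,5347) + (22133,1912)
step 13: (145925, 12606)  from 1·(84029,7259) + (61896,5347)
fundamental: x₁=145925, y₁=12606  (since 21294105625 − 134·158911236 = 1)

145925 12606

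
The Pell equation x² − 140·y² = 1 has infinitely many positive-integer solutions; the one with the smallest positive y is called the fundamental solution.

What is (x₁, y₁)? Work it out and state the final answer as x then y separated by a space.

71 6

d=140: √d = [11; 1,4,1,22] (ℓ=4, even), read p_3/q_3
k=0  a_k=11  p_k/q_k = 11/1
k=1  a_k=1  p_k/q_k = 12/1
k=2  a_k=4  p_k/q_k = 59/5
k=3  a_k=1  p_k/q_k = 71/6
fundamental: x₁=71, y₁=6  (since 5041 − 140·36 = 1)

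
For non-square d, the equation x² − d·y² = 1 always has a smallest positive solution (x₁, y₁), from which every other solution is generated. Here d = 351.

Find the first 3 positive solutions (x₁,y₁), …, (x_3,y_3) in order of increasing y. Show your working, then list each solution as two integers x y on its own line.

62425 3332
7793761249 416000200
973051091875225 51937624966668

√351 = [18; 1,2,1,3,2,2,2,3,1,2,1,36, …], period ℓ=12 (even) → k=11
step 0: (18, 1)  from 18·(1,0) + (0,1)
…
step 2: (56, 3)  from 2·(19,1) + (18,1)
…
step 5: (637, 34)  from 2·(281,15) + (75,4)
…
step 8: (12796, 683)  from 3·(3747,200) + (1555,83)
…
step 10: (45882, 2449)  from 2·(16543,883) + (12796,683)
step 11: (62425, 3332)  from 1·(45882,2449) + (16543,883)
fundamental: x₁=62425, y₁=3332  (since 3896880625 − 351·11102224 = 1)
n=2: (62425,3332)∘(62425,3332) = (62425·62425+351·3332·3332, 62425·3332+3332·62425) = (7793761249,416000200)
n=3: (7793761249,416000200)∘(62425,3332) = (62425·7793761249+351·3332·416000200, 62425·416000200+3332·7793761249) = (973051091875225,51937624966668)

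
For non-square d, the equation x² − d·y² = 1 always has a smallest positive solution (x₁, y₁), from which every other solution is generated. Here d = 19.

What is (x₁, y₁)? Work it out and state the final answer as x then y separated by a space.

170 39

√19 → a₀=4, period (2,1,3,1,2,8); ℓ=6 even so k=5
k=0  a_k=4  p_k/q_k = 4/1
k=1  a_k=2  p_k/q_k = 9/2
k=2  a_k=1  p_k/q_k = 13/3
k=3  a_k=3  p_k/q_k = 48/11
k=4  a_k=1  p_k/q_k = 61/14
k=5  a_k=2  p_k/q_k = 170/39
→ (170, 39).  Check: 170²=28900, 19·39²=28899, difference 1.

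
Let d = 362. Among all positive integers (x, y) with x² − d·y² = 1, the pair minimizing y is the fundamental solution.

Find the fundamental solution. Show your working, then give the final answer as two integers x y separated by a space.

d=362: √d = [19; 38] (ℓ=1, odd), read p_1/q_1
i=0: a=19 ⇒ p=19, q=1
i=1: a=38 ⇒ p=723, q=38
fundamental: x₁=723, y₁=38  (since 522729 − 362·1444 = 1)

723 38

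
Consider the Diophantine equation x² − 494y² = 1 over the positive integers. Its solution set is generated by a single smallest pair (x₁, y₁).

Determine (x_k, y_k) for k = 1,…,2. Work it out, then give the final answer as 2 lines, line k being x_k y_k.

√494 → a₀=22, period (4,2,2,1,2,1,2,2,4,44); ℓ=10 even so k=9
a_0=22:  p_0=22·1+0=22,  q_0=22·0+1=1
a_1=4:  p_1=4·22+1=89,  q_1=4·1+0=4
a_2=2:  p_2=2·89+22=200,  q_2=2·4+1=9
a_3=2:  p_3=2·200+89=489,  q_3=2·9+4=22
…
a_5=2:  p_5=2·689+489=1867,  q_5=2·31+22=84
…
a_7=2:  p_7=2·2556+1867=6979,  q_7=2·115+84=314
a_8=2:  p_8=2·6979+2556=16514,  q_8=2·314+115=743
a_9=4:  p_9=4·16514+6979=73035,  q_9=4·743+314=3286
(x₁, y₁) = (73035, 3286);  73035² − 494·3286² = 1 ✓
k=2:  x_2 = 73035·73035+494·3286·3286 = 10668222449,  y_2 = 73035·3286+3286·73035 = 479986020

73035 3286
10668222449 479986020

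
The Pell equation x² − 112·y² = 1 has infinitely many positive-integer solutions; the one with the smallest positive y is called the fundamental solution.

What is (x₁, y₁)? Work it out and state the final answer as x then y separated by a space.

127 12

d=112: √d = [10; 1,1,2,1,1,20] (ℓ=6, even), read p_5/q_5
i=0: a=10 ⇒ p=10, q=1
i=1: a=1 ⇒ p=11, q=1
i=2: a=1 ⇒ p=21, q=2
…
i=4: a=1 ⇒ p=74, q=7
i=5: a=1 ⇒ p=127, q=12
fundamental: x₁=127, y₁=12  (since 16129 − 112·144 = 1)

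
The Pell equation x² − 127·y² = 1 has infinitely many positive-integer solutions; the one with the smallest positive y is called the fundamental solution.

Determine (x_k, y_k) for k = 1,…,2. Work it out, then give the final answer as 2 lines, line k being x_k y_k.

d=127: √d = [11; 3,1,2,2,7,11,7,2,2,1,3,22] (ℓ=12, even), read p_11/q_11
step 0: (11, 1)  from 11·(1,0) + (0,1)
step 1: (34, 3)  from 3·(11,1) + (1,0)
step 2: (45, 4)  from 1·(34,3) + (11,1)
…
step 5: (2175, 193)  from 7·(293,26) + (124,11)
step 6: (24218, 2149)  from 11·(2175,193) + (293,26)
…
step 8: (367620, 32621)  from 2·(171701,15236) + (24218,2149)
step 9: (906941, 80478)  from 2·(367620,32621) + (171701,15236)
step 10: (1274561, 113099)  from 1·(906941,80478) + (367620,32621)
step 11: (4730624, 419775)  from 3·(1274561,113099) + (906941,80478)
→ (4730624, 419775).  Check: 4730624²=22378803429376, 127·419775²=22378803429375, difference 1.
k=2:  x_2 = 4730624·4730624+127·419775·419775 = 44757606858751,  y_2 = 4730624·419775+419775·4730624 = 3971595379200

4730624 419775
44757606858751 3971595379200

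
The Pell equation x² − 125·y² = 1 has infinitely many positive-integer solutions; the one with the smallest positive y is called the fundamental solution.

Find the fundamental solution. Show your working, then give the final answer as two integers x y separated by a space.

[11; 5,1,1,5,22] for √125; ℓ=5 ⇒ convergent index 9
a_0=11:  p_0=11·1+0=11,  q_0=11·0+1=1
a_1=5:  p_1=5·11+1=56,  q_1=5·1+0=5
a_2=1:  p_2=1·56+11=67,  q_2=1·5+1=6
a_3=1:  p_3=1·67+56=123,  q_3=1·6+5=11
a_4=5:  p_4=5·123+67=682,  q_4=5·11+6=61
a_5=22:  p_5=22·682+123=15127,  q_5=22·61+11=1353
a_6=5:  p_6=5·15127+682=76317,  q_6=5·1353+61=6826
a_7=1:  p_7=1·76317+15127=91444,  q_7=1·6826+1353=8179
a_8=1:  p_8=1·91444+76317=167761,  q_8=1·8179+6826=15005
a_9=5:  p_9=5·167761+91444=930249,  q_9=5·15005+8179=83204
→ (930249, 83204).  Check: 930249²=865363202001, 125·83204²=865363202000, difference 1.

930249 83204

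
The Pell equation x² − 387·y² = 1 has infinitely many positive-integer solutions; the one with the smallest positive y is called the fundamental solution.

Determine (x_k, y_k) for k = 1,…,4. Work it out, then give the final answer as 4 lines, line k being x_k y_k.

3482 177
24248647 1232628
168867574226 8584021215
1175993762661217 59779122508632

d=387: √d = [19; 1,2,19,2,1,38] (ℓ=6, even), read p_5/q_5
k=0  a_k=19  p_k/q_k = 19/1
k=1  a_k=1  p_k/q_k = 20/1
…
k=4  a_k=2  p_k/q_k = 2341/119
k=5  a_k=1  p_k/q_k = 3482/177
fundamental: x₁=3482, y₁=177  (since 12124324 − 387·31329 = 1)
n=2: (3482,177)∘(3482,177) = (3482·3482+387·177·177, 3482·177+177·3482) = (24248647,1232628)
n=3: (24248647,1232628)∘(3482,177) = (3482·24248647+387·177·1232628, 3482·1232628+177·24248647) = (168867574226,8584021215)
n=4: (168867574226,8584021215)∘(3482,177) = (3482·168867574226+387·177·8584021215, 3482·8584021215+177·168867574226) = (1175993762661217,59779122508632)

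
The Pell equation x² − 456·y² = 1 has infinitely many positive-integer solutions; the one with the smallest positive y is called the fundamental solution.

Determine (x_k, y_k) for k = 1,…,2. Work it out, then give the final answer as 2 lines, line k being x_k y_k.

√456 → a₀=21, period (2,1,4,1,2,42); ℓ=6 even so k=5
step 0: (21, 1)  from 21·(1,0) + (0,1)
step 1: (43, 2)  from 2·(21,1) + (1,0)
step 2: (64, 3)  from 1·(43,2) + (21,1)
step 3: (299, 14)  from 4·(64,3) + (43,2)
step 4: (363, 17)  from 1·(299,14) + (64,3)
step 5: (1025, 48)  from 2·(363,17) + (299,14)
fundamental: x₁=1025, y₁=48  (since 1050625 − 456·2304 = 1)
k=2:  x_2 = 1025·1025+456·48·48 = 2101249,  y_2 = 1025·48+48·1025 = 98400

1025 48
2101249 98400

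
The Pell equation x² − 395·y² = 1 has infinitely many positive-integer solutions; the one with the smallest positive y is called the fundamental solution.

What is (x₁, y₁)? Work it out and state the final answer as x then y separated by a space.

√395 → a₀=19, period (1,6,1,38); ℓ=4 even so k=3
k=0  a_k=19  p_k/q_k = 19/1
k=1  a_k=1  p_k/q_k = 20/1
k=2  a_k=6  p_k/q_k = 139/7
k=3  a_k=1  p_k/q_k = 159/8
(x₁, y₁) = (159, 8);  159² − 395·8² = 1 ✓

159 8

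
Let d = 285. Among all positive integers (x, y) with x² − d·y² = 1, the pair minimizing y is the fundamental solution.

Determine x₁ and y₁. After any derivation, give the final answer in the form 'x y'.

[16; 1,7,2,7,1,32] for √285; ℓ=6 ⇒ convergent index 5
step 0: (16, 1)  from 16·(1,0) + (0,1)
…
step 4: (2144, 127)  from 7·(287,17) + (135,8)
step 5: (2431, 144)  from 1·(2144,127) + (287,17)
(x₁, y₁) = (2431, 144);  2431² − 285·144² = 1 ✓

2431 144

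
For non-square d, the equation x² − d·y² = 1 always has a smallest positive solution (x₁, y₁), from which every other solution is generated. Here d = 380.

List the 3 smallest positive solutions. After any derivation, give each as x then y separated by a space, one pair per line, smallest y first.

√380 = [19; 2,38, …], period ℓ=2 (even) → k=1
k=0  a_k=19  p_k/q_k = 19/1
k=1  a_k=2  p_k/q_k = 39/2
fundamental: x₁=39, y₁=2  (since 1521 − 380·4 = 1)
(x_2, y_2) = (39·39 + 380·2·2, 39·2 + 2·39) = (3041, 156)
(x_3, y_3) = (39·3041 + 380·2·156, 39·156 + 2·3041) = (237159, 12166)

39 2
3041 156
237159 12166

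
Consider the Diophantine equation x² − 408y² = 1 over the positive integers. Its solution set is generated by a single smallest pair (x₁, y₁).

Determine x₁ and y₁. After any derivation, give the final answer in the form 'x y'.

101 5

[20; 5,40] for √408; ℓ=2 ⇒ convergent index 1
k=0  a_k=20  p_k/q_k = 20/1
k=1  a_k=5  p_k/q_k = 101/5
→ (101, 5).  Check: 101²=10201, 408·5²=10200, difference 1.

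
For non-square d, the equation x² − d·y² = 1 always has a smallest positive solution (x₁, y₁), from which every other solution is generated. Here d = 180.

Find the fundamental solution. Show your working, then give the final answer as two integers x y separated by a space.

√180 = [13; 2,2,2,26, …], period ℓ=4 (even) → k=3
k=0  a_k=13  p_k/q_k = 13/1
…
k=2  a_k=2  p_k/q_k = 67/5
k=3  a_k=2  p_k/q_k = 161/12
(x₁, y₁) = (161, 12);  161² − 180·12² = 1 ✓

161 12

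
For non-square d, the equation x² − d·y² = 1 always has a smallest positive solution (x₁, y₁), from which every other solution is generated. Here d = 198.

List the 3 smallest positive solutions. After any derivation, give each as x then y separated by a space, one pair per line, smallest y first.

197 14
77617 5516
30580901 2173290

d=198: √d = [14; 14,28] (ℓ=2, even), read p_1/q_1
step 0: (14, 1)  from 14·(1,0) + (0,1)
step 1: (197, 14)  from 14·(14,1) + (1,0)
→ (197, 14).  Check: 197²=38809, 198·14²=38808, difference 1.
(197+14√198)^2 = 77617 + 5516√198
(197+14√198)^3 = 30580901 + 2173290√198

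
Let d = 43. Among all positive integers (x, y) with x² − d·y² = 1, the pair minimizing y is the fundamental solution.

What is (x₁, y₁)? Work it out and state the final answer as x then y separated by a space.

√43 → a₀=6, period (1,1,3,1,5,1,3,1,1,12); ℓ=10 even so k=9
a_0=6:  p_0=6·1+0=6,  q_0=6·0+1=1
…
a_2=1:  p_2=1·7+6=13,  q_2=1·1+1=2
a_3=3:  p_3=3·13+7=46,  q_3=3·2+1=7
…
a_6=1:  p_6=1·341+59=400,  q_6=1·52+9=61
a_7=3:  p_7=3·400+341=1541,  q_7=3·61+52=235
a_8=1:  p_8=1·1541+400=1941,  q_8=1·235+61=296
a_9=1:  p_9=1·1941+1541=3482,  q_9=1·296+235=531
→ (3482, 531).  Check: 3482²=12124324, 43·531²=12124323, difference 1.

3482 531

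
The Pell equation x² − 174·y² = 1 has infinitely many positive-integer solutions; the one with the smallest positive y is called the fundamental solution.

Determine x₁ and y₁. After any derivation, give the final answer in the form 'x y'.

1451 110

√174 → a₀=13, period (5,4,5,26); ℓ=4 even so k=3
k=0  a_k=13  p_k/q_k = 13/1
…
k=2  a_k=4  p_k/q_k = 277/21
k=3  a_k=5  p_k/q_k = 1451/110
→ (1451, 110).  Check: 1451²=2105401, 174·110²=2105400, difference 1.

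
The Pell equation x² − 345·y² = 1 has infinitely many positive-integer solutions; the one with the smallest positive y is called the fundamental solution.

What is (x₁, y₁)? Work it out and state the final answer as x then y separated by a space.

6761 364

√345 → a₀=18, period (1,1,2,1,6,1,2,1,1,36); ℓ=10 even so k=9
i=0: a=18 ⇒ p=18, q=1
i=1: a=1 ⇒ p=19, q=1
i=2: a=1 ⇒ p=37, q=2
i=3: a=2 ⇒ p=93, q=5
…
i=6: a=1 ⇒ p=1003, q=54
i=7: a=2 ⇒ p=2879, q=155
i=8: a=1 ⇒ p=3882, q=209
i=9: a=1 ⇒ p=6761, q=364
fundamental: x₁=6761, y₁=364  (since 45711121 − 345·132496 = 1)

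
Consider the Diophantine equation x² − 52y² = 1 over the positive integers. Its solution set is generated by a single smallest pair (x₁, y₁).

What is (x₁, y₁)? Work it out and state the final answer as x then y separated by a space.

649 90

d=52: √d = [7; 4,1,2,1,4,14] (ℓ=6, even), read p_5/q_5
step 0: (7, 1)  from 7·(1,0) + (0,1)
…
step 2: (36, 5)  from 1·(29,4) + (7,1)
step 3: (101, 14)  from 2·(36,5) + (29,4)
step 4: (137, 19)  from 1·(101,14) + (36,5)
step 5: (649, 90)  from 4·(137,19) + (101,14)
(x₁, y₁) = (649, 90);  649² − 52·90² = 1 ✓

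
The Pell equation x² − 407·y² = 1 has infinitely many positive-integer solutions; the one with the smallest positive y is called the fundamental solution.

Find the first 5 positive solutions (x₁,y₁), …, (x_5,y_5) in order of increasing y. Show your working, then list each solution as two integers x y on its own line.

d=407: √d = [20; 5,1,2,1,5,40] (ℓ=6, even), read p_5/q_5
step 0: (20, 1)  from 20·(1,0) + (0,1)
…
step 4: (464, 23)  from 1·(343,17) + (121,6)
step 5: (2663, 132)  from 5·(464,23) + (343,17)
fundamental: x₁=2663, y₁=132  (since 7091569 − 407·17424 = 1)
(x_2, y_2) = (2663·2663 + 407·132·132, 2663·132 + 132·2663) = (14183137, 703032)
(x_3, y_3) = (2663·14183137 + 407·132·703032, 2663·703032 + 132·14183137) = (75539384999, 3744348300)
(x_4, y_4) = (2663·75539384999 + 407·132·3744348300, 2663·3744348300 + 132·75539384999) = (402322750321537, 19942398342768)
(x_5, y_5) = (2663·402322750321537 + 407·132·19942398342768, 2663·19942398342768 + 132·402322750321537) = (2142770892673121063, 106213209829234068)

2663 132
14183137 703032
75539384999 3744348300
402322750321537 19942398342768
2142770892673121063 106213209829234068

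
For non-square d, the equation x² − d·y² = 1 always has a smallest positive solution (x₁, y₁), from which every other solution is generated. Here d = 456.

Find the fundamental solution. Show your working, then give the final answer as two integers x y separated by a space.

1025 48

[21; 2,1,4,1,2,42] for √456; ℓ=6 ⇒ convergent index 5
a_0=21:  p_0=21·1+0=21,  q_0=21·0+1=1
…
a_2=1:  p_2=1·43+21=64,  q_2=1·2+1=3
a_3=4:  p_3=4·64+43=299,  q_3=4·3+2=14
a_4=1:  p_4=1·299+64=363,  q_4=1·14+3=17
a_5=2:  p_5=2·363+299=1025,  q_5=2·17+14=48
→ (1025, 48).  Check: 1025²=1050625, 456·48²=1050624, difference 1.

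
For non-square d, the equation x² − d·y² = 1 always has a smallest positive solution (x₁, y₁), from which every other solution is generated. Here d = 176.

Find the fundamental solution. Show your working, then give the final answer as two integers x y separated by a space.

√176 → a₀=13, period (3,1,3,26); ℓ=4 even so k=3
a_0=13:  p_0=13·1+0=13,  q_0=13·0+1=1
a_1=3:  p_1=3·13+1=40,  q_1=3·1+0=3
a_2=1:  p_2=1·40+13=53,  q_2=1·3+1=4
a_3=3:  p_3=3·53+40=199,  q_3=3·4+3=15
fundamental: x₁=199, y₁=15  (since 39601 − 176·225 = 1)

199 15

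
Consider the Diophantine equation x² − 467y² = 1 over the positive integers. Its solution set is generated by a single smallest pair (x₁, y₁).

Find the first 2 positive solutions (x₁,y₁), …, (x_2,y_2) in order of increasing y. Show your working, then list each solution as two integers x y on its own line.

[21; 1,1,1,1,3,…,1,1,42] for √467; ℓ=14 ⇒ convergent index 13
step 0: (21, 1)  from 21·(1,0) + (0,1)
…
step 5: (389, 18)  from 3·(108,5) + (65,3)
…
step 7: (27164, 1257)  from 21·(1275,59) + (389,18)
step 8: (82767, 3830)  from 3·(27164,1257) + (1275,59)
…
step 10: (358232, 16577)  from 1·(275465,12747) + (82767,3830)
step 11: (633697, 29324)  from 1·(358232,16577) + (275465,12747)
step 12: (991929, 45901)  from 1·(633697,29324) + (358232,16577)
step 13: (1625626, 75225)  from 1·(991929,45901) + (633697,29324)
(x₁, y₁) = (1625626, 75225);  1625626² − 467·75225² = 1 ✓
n=2: (1625626,75225)∘(1625626,75225) = (1625626·1625626+467·75225·75225, 1625626·75225+75225·1625626) = (5285319783751,244575431700)

1625626 75225
5285319783751 244575431700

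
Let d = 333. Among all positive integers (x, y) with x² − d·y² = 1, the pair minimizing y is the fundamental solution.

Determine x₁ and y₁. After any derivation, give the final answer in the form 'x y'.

√333 → a₀=18, period (4,36); ℓ=2 even so k=1
k=0  a_k=18  p_k/q_k = 18/1
k=1  a_k=4  p_k/q_k = 73/4
(x₁, y₁) = (73, 4);  73² − 333·4² = 1 ✓

73 4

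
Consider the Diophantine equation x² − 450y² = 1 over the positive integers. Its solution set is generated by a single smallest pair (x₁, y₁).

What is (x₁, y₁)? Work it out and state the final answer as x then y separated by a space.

19601 924

[21; 4,1,2,4,2,1,4,42] for √450; ℓ=8 ⇒ convergent index 7
a_0=21:  p_0=21·1+0=21,  q_0=21·0+1=1
a_1=4:  p_1=4·21+1=85,  q_1=4·1+0=4
a_2=1:  p_2=1·85+21=106,  q_2=1·4+1=5
…
a_4=4:  p_4=4·297+106=1294,  q_4=4·14+5=61
a_5=2:  p_5=2·1294+297=2885,  q_5=2·61+14=136
a_6=1:  p_6=1·2885+1294=4179,  q_6=1·136+61=197
a_7=4:  p_7=4·4179+2885=19601,  q_7=4·197+136=924
fundamental: x₁=19601, y₁=924  (since 384199201 − 450·853776 = 1)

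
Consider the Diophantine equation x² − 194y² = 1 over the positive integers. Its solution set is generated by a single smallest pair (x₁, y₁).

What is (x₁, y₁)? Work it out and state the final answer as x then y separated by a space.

195 14

√194 = [13; 1,12,1,26, …], period ℓ=4 (even) → k=3
i=0: a=13 ⇒ p=13, q=1
…
i=2: a=12 ⇒ p=181, q=13
i=3: a=1 ⇒ p=195, q=14
fundamental: x₁=195, y₁=14  (since 38025 − 194·196 = 1)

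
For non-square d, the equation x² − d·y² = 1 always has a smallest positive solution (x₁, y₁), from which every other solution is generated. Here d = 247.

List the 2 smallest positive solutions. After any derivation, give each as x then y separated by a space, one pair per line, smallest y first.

[15; 1,2,1,1,9,1,9,1,1,2,1,30] for √247; ℓ=12 ⇒ convergent index 11
step 0: (15, 1)  from 15·(1,0) + (0,1)
…
step 3: (63, 4)  from 1·(47,3) + (16,1)
…
step 7: (11520, 733)  from 9·(1163,74) + (1053,67)
…
step 10: (61089, 3887)  from 2·(24203,1540) + (12683,807)
step 11: (85292, 5427)  from 1·(61089,3887) + (24203,1540)
→ (85292, 5427).  Check: 85292²=7274725264, 247·5427²=7274725263, difference 1.
n=2: (85292,5427)∘(85292,5427) = (85292·85292+247·5427·5427, 85292·5427+5427·85292) = (14549450527,925759368)

85292 5427
14549450527 925759368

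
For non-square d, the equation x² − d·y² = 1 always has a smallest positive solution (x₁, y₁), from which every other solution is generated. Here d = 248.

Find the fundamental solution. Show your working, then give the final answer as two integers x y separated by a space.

√248 = [15; 1,2,1,30, …], period ℓ=4 (even) → k=3
a_0=15:  p_0=15·1+0=15,  q_0=15·0+1=1
…
a_2=2:  p_2=2·16+15=47,  q_2=2·1+1=3
a_3=1:  p_3=1·47+16=63,  q_3=1·3+1=4
fundamental: x₁=63, y₁=4  (since 3969 − 248·16 = 1)

63 4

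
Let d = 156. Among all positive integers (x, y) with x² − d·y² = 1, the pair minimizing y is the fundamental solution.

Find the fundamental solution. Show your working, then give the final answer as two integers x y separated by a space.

√156 = [12; 2,24, …], period ℓ=2 (even) → k=1
a_0=12:  p_0=12·1+0=12,  q_0=12·0+1=1
a_1=2:  p_1=2·12+1=25,  q_1=2·1+0=2
fundamental: x₁=25, y₁=2  (since 625 − 156·4 = 1)

25 2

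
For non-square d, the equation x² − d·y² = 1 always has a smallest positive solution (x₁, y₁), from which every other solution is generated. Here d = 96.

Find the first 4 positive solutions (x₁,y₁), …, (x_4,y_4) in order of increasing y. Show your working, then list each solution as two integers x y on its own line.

49 5
4801 490
470449 48015
46099201 4704980

[9; 1,3,1,18] for √96; ℓ=4 ⇒ convergent index 3
i=0: a=9 ⇒ p=9, q=1
i=1: a=1 ⇒ p=10, q=1
i=2: a=3 ⇒ p=39, q=4
i=3: a=1 ⇒ p=49, q=5
fundamental: x₁=49, y₁=5  (since 2401 − 96·25 = 1)
k=2:  x_2 = 49·49+96·5·5 = 4801,  y_2 = 49·5+5·49 = 490
k=3:  x_3 = 49·4801+96·5·490 = 470449,  y_3 = 49·490+5·4801 = 48015
k=4:  x_4 = 49·470449+96·5·48015 = 46099201,  y_4 = 49·48015+5·470449 = 4704980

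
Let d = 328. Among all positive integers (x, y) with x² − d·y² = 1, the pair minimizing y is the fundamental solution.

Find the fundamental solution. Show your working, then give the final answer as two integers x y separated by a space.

√328 → a₀=18, period (9,36); ℓ=2 even so k=1
k=0  a_k=18  p_k/q_k = 18/1
k=1  a_k=9  p_k/q_k = 163/9
fundamental: x₁=163, y₁=9  (since 26569 − 328·81 = 1)

163 9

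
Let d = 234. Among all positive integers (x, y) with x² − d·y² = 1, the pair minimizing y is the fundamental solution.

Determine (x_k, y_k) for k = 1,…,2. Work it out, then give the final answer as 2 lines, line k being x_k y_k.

√234 → a₀=15, period (3,2,1,2,1,2,3,30); ℓ=8 even so k=7
a_0=15:  p_0=15·1+0=15,  q_0=15·0+1=1
a_1=3:  p_1=3·15+1=46,  q_1=3·1+0=3
a_2=2:  p_2=2·46+15=107,  q_2=2·3+1=7
a_3=1:  p_3=1·107+46=153,  q_3=1·7+3=10
a_4=2:  p_4=2·153+107=413,  q_4=2·10+7=27
a_5=1:  p_5=1·413+153=566,  q_5=1·27+10=37
a_6=2:  p_6=2·566+413=1545,  q_6=2·37+27=101
a_7=3:  p_7=3·1545+566=5201,  q_7=3·101+37=340
fundamental: x₁=5201, y₁=340  (since 27050401 − 234·115600 = 1)
(5201+340√234)^2 = 54100801 + 3536680√234

5201 340
54100801 3536680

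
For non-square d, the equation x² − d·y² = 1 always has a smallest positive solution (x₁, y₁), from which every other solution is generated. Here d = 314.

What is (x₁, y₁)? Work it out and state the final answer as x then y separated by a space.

[17; 1,2,1,1,2,1,34] for √314; ℓ=7 ⇒ convergent index 13
step 0: (17, 1)  from 17·(1,0) + (0,1)
…
step 3: (71, 4)  from 1·(53,3) + (18,1)
…
step 5: (319, 18)  from 2·(124,7) + (71,4)
step 6: (443, 25)  from 1·(319,18) + (124,7)
step 7: (15381, 868)  from 34·(443,25) + (319,18)
step 8: (15824, 893)  from 1·(15381,868) + (443,25)
…
step 11: (109882, 6201)  from 1·(62853,3547) + (47029,2654)
step 12: (282617, 15949)  from 2·(109882,6201) + (62853,3547)
step 13: (392499, 22150)  from 1·(282617,15949) + (109882,6201)
(x₁, y₁) = (392499, 22150);  392499² − 314·22150² = 1 ✓

392499 22150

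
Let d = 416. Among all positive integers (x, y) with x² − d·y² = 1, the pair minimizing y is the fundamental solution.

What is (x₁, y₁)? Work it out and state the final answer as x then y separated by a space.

5201 255

√416 → a₀=20, period (2,1,1,9,1,1,2,40); ℓ=8 even so k=7
k=0  a_k=20  p_k/q_k = 20/1
k=1  a_k=2  p_k/q_k = 41/2
…
k=3  a_k=1  p_k/q_k = 102/5
k=4  a_k=9  p_k/q_k = 979/48
…
k=6  a_k=1  p_k/q_k = 2060/101
k=7  a_k=2  p_k/q_k = 5201/255
fundamental: x₁=5201, y₁=255  (since 27050401 − 416·65025 = 1)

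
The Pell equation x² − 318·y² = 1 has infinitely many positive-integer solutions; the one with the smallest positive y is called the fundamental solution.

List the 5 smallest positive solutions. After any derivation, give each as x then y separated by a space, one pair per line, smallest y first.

107 6
22897 1284
4899851 274770
1048545217 58799496
224383776587 12582817374

d=318: √d = [17; 1,4,1,34] (ℓ=4, even), read p_3/q_3
step 0: (17, 1)  from 17·(1,0) + (0,1)
step 1: (18, 1)  from 1·(17,1) + (1,0)
step 2: (89, 5)  from 4·(18,1) + (17,1)
step 3: (107, 6)  from 1·(89,5) + (18,1)
(x₁, y₁) = (107, 6);  107² − 318·6² = 1 ✓
(x_2, y_2) = (107·107 + 318·6·6, 107·6 + 6·107) = (22897, 1284)
(x_3, y_3) = (107·22897 + 318·6·1284, 107·1284 + 6·22897) = (4899851, 274770)
(x_4, y_4) = (107·4899851 + 318·6·274770, 107·274770 + 6·4899851) = (1048545217, 58799496)
(x_5, y_5) = (107·1048545217 + 318·6·58799496, 107·58799496 + 6·1048545217) = (224383776587, 12582817374)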